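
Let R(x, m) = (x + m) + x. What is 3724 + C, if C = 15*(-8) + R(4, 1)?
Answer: 3613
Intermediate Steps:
R(x, m) = m + 2*x (R(x, m) = (m + x) + x = m + 2*x)
C = -111 (C = 15*(-8) + (1 + 2*4) = -120 + (1 + 8) = -120 + 9 = -111)
3724 + C = 3724 - 111 = 3613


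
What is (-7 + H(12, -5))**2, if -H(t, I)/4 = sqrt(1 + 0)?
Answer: 121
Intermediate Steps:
H(t, I) = -4 (H(t, I) = -4*sqrt(1 + 0) = -4*sqrt(1) = -4*1 = -4)
(-7 + H(12, -5))**2 = (-7 - 4)**2 = (-11)**2 = 121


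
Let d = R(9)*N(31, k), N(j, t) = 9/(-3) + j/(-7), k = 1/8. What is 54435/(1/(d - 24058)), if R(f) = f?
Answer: -9192656190/7 ≈ -1.3132e+9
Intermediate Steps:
k = ⅛ ≈ 0.12500
N(j, t) = -3 - j/7 (N(j, t) = 9*(-⅓) + j*(-⅐) = -3 - j/7)
d = -468/7 (d = 9*(-3 - ⅐*31) = 9*(-3 - 31/7) = 9*(-52/7) = -468/7 ≈ -66.857)
54435/(1/(d - 24058)) = 54435/(1/(-468/7 - 24058)) = 54435/(1/(-168874/7)) = 54435/(-7/168874) = 54435*(-168874/7) = -9192656190/7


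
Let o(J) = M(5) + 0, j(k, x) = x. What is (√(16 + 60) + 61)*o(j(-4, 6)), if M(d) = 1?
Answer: 61 + 2*√19 ≈ 69.718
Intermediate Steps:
o(J) = 1 (o(J) = 1 + 0 = 1)
(√(16 + 60) + 61)*o(j(-4, 6)) = (√(16 + 60) + 61)*1 = (√76 + 61)*1 = (2*√19 + 61)*1 = (61 + 2*√19)*1 = 61 + 2*√19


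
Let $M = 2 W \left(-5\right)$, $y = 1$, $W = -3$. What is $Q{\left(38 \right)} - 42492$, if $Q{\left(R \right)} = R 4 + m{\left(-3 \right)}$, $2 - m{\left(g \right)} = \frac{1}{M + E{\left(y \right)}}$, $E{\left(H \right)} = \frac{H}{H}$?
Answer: $- \frac{1312479}{31} \approx -42338.0$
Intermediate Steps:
$E{\left(H \right)} = 1$
$M = 30$ ($M = 2 \left(-3\right) \left(-5\right) = \left(-6\right) \left(-5\right) = 30$)
$m{\left(g \right)} = \frac{61}{31}$ ($m{\left(g \right)} = 2 - \frac{1}{30 + 1} = 2 - \frac{1}{31} = \frac{61}{31}$)
$Q{\left(R \right)} = \frac{61}{31} + 4 R$ ($Q{\left(R \right)} = R 4 + \frac{61}{31} = 4 R + \frac{61}{31} = \frac{61}{31} + 4 R$)
$Q{\left(38 \right)} - 42492 = \left(\frac{61}{31} + 4 \cdot 38\right) - 42492 = \left(\frac{61}{31} + 152\right) - 42492 = \frac{4773}{31} - 42492 = - \frac{1312479}{31}$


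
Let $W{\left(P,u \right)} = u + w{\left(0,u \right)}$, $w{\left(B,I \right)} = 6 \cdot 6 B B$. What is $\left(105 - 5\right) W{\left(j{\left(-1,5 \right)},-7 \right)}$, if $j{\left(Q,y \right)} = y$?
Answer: $-700$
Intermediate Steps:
$w{\left(B,I \right)} = 36 B^{2}$ ($w{\left(B,I \right)} = 36 B B = 36 B^{2}$)
$W{\left(P,u \right)} = u$ ($W{\left(P,u \right)} = u + 36 \cdot 0^{2} = u + 36 \cdot 0 = u + 0 = u$)
$\left(105 - 5\right) W{\left(j{\left(-1,5 \right)},-7 \right)} = \left(105 - 5\right) \left(-7\right) = 100 \left(-7\right) = -700$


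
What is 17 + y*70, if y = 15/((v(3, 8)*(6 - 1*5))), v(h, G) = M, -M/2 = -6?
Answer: 209/2 ≈ 104.50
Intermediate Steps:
M = 12 (M = -2*(-6) = 12)
v(h, G) = 12
y = 5/4 (y = 15/((12*(6 - 1*5))) = 15/((12*(6 - 5))) = 15/((12*1)) = 15/12 = 15*(1/12) = 5/4 ≈ 1.2500)
17 + y*70 = 17 + (5/4)*70 = 17 + 175/2 = 209/2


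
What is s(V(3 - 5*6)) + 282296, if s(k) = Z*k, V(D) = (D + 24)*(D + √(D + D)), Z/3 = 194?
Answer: 329438 - 5238*I*√6 ≈ 3.2944e+5 - 12830.0*I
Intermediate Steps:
Z = 582 (Z = 3*194 = 582)
V(D) = (24 + D)*(D + √2*√D) (V(D) = (24 + D)*(D + √(2*D)) = (24 + D)*(D + √2*√D))
s(k) = 582*k
s(V(3 - 5*6)) + 282296 = 582*((3 - 5*6)² + 24*(3 - 5*6) + √2*(3 - 5*6)^(3/2) + 24*√2*√(3 - 5*6)) + 282296 = 582*((3 - 30)² + 24*(3 - 30) + √2*(3 - 30)^(3/2) + 24*√2*√(3 - 30)) + 282296 = 582*((-27)² + 24*(-27) + √2*(-27)^(3/2) + 24*√2*√(-27)) + 282296 = 582*(729 - 648 + √2*(-81*I*√3) + 24*√2*(3*I*√3)) + 282296 = 582*(729 - 648 - 81*I*√6 + 72*I*√6) + 282296 = 582*(81 - 9*I*√6) + 282296 = (47142 - 5238*I*√6) + 282296 = 329438 - 5238*I*√6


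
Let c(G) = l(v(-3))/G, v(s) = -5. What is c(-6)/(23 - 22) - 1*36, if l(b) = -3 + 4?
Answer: -217/6 ≈ -36.167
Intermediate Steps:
l(b) = 1
c(G) = 1/G
c(-6)/(23 - 22) - 1*36 = 1/((23 - 22)*(-6)) - 1*36 = -⅙/1 - 36 = 1*(-⅙) - 36 = -⅙ - 36 = -217/6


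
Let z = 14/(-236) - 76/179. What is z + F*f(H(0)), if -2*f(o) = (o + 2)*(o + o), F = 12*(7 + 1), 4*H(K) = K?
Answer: -10221/21122 ≈ -0.48390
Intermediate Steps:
H(K) = K/4
F = 96 (F = 12*8 = 96)
z = -10221/21122 (z = 14*(-1/236) - 76*1/179 = -7/118 - 76/179 = -10221/21122 ≈ -0.48390)
f(o) = -o*(2 + o) (f(o) = -(o + 2)*(o + o)/2 = -(2 + o)*2*o/2 = -o*(2 + o))
z + F*f(H(0)) = -10221/21122 + 96*(-(¼)*0*(2 + (¼)*0)) = -10221/21122 + 96*(-1*0*(2 + 0)) = -10221/21122 + 96*(-1*0*2) = -10221/21122 + 96*0 = -10221/21122 + 0 = -10221/21122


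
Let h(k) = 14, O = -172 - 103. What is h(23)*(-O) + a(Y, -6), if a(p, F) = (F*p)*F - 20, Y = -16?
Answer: 3254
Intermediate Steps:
O = -275
a(p, F) = -20 + p*F² (a(p, F) = p*F² - 20 = -20 + p*F²)
h(23)*(-O) + a(Y, -6) = 14*(-1*(-275)) + (-20 - 16*(-6)²) = 14*275 + (-20 - 16*36) = 3850 + (-20 - 576) = 3850 - 596 = 3254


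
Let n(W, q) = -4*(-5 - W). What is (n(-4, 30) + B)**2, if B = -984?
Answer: 960400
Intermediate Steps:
n(W, q) = 20 + 4*W
(n(-4, 30) + B)**2 = ((20 + 4*(-4)) - 984)**2 = ((20 - 16) - 984)**2 = (4 - 984)**2 = (-980)**2 = 960400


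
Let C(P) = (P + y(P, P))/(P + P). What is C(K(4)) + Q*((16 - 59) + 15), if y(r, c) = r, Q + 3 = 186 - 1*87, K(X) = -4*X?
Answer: -2687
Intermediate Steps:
Q = 96 (Q = -3 + (186 - 1*87) = -3 + (186 - 87) = -3 + 99 = 96)
C(P) = 1 (C(P) = (P + P)/(P + P) = (2*P)/((2*P)) = (2*P)*(1/(2*P)) = 1)
C(K(4)) + Q*((16 - 59) + 15) = 1 + 96*((16 - 59) + 15) = 1 + 96*(-43 + 15) = 1 + 96*(-28) = 1 - 2688 = -2687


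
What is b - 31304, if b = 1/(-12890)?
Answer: -403508561/12890 ≈ -31304.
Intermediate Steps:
b = -1/12890 ≈ -7.7580e-5
b - 31304 = -1/12890 - 31304 = -403508561/12890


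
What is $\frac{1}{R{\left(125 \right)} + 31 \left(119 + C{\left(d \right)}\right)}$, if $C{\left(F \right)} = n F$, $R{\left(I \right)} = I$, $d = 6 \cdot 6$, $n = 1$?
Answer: $\frac{1}{4930} \approx 0.00020284$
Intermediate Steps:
$d = 36$
$C{\left(F \right)} = F$ ($C{\left(F \right)} = 1 F = F$)
$\frac{1}{R{\left(125 \right)} + 31 \left(119 + C{\left(d \right)}\right)} = \frac{1}{125 + 31 \left(119 + 36\right)} = \frac{1}{125 + 31 \cdot 155} = \frac{1}{125 + 4805} = \frac{1}{4930}$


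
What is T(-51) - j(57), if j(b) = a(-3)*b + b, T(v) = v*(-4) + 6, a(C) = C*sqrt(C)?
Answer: 153 + 171*I*sqrt(3) ≈ 153.0 + 296.18*I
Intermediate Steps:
a(C) = C**(3/2)
T(v) = 6 - 4*v (T(v) = -4*v + 6 = 6 - 4*v)
j(b) = b - 3*I*b*sqrt(3) (j(b) = (-3)**(3/2)*b + b = (-3*I*sqrt(3))*b + b = -3*I*b*sqrt(3) + b = b - 3*I*b*sqrt(3))
T(-51) - j(57) = (6 - 4*(-51)) - 57*(1 - 3*I*sqrt(3)) = (6 + 204) - (57 - 171*I*sqrt(3)) = 210 + (-57 + 171*I*sqrt(3)) = 153 + 171*I*sqrt(3)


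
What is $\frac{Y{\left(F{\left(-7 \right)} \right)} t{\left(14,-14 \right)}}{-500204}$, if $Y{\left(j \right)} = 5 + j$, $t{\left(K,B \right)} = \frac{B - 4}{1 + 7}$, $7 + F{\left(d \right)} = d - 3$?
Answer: $- \frac{27}{500204} \approx -5.3978 \cdot 10^{-5}$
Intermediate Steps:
$F{\left(d \right)} = -10 + d$ ($F{\left(d \right)} = -7 + \left(d - 3\right) = -7 + \left(-3 + d\right) = -10 + d$)
$t{\left(K,B \right)} = - \frac{1}{2} + \frac{B}{8}$ ($t{\left(K,B \right)} = \frac{-4 + B}{8} = \left(-4 + B\right) \frac{1}{8} = - \frac{1}{2} + \frac{B}{8}$)
$\frac{Y{\left(F{\left(-7 \right)} \right)} t{\left(14,-14 \right)}}{-500204} = \frac{\left(5 - 17\right) \left(- \frac{1}{2} + \frac{1}{8} \left(-14\right)\right)}{-500204} = \left(5 - 17\right) \left(- \frac{1}{2} - \frac{7}{4}\right) \left(- \frac{1}{500204}\right) = \left(-12\right) \left(- \frac{9}{4}\right) \left(- \frac{1}{500204}\right) = 27 \left(- \frac{1}{500204}\right) = - \frac{27}{500204}$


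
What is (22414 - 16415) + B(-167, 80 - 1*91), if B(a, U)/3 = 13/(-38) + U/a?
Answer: 38064395/6346 ≈ 5998.2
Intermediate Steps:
B(a, U) = -39/38 + 3*U/a (B(a, U) = 3*(13/(-38) + U/a) = 3*(13*(-1/38) + U/a) = 3*(-13/38 + U/a) = -39/38 + 3*U/a)
(22414 - 16415) + B(-167, 80 - 1*91) = (22414 - 16415) + (-39/38 + 3*(80 - 1*91)/(-167)) = 5999 + (-39/38 + 3*(80 - 91)*(-1/167)) = 5999 + (-39/38 + 3*(-11)*(-1/167)) = 5999 + (-39/38 + 33/167) = 5999 - 5259/6346 = 38064395/6346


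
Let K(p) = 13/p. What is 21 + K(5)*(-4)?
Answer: 53/5 ≈ 10.600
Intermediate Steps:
21 + K(5)*(-4) = 21 + (13/5)*(-4) = 21 - 52/5 = 53/5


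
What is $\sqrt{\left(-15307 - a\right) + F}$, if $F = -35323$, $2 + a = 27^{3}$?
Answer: $i \sqrt{70311} \approx 265.16 i$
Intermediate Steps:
$a = 19681$ ($a = -2 + 27^{3} = -2 + 19683 = 19681$)
$\sqrt{\left(-15307 - a\right) + F} = \sqrt{\left(-15307 - 19681\right) - 35323} = \sqrt{-34988 - 35323} = \sqrt{-70311} = i \sqrt{70311}$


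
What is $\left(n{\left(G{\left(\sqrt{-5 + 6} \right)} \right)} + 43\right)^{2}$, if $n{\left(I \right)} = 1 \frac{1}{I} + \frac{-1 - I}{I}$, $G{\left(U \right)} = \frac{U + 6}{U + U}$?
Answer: $1764$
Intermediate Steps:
$G{\left(U \right)} = \frac{6 + U}{2 U}$
$n{\left(I \right)} = \frac{1}{I} + \frac{-1 - I}{I}$
$\left(n{\left(G{\left(\sqrt{-5 + 6} \right)} \right)} + 43\right)^{2} = \left(-1 + 43\right)^{2} = 42^{2} = 1764$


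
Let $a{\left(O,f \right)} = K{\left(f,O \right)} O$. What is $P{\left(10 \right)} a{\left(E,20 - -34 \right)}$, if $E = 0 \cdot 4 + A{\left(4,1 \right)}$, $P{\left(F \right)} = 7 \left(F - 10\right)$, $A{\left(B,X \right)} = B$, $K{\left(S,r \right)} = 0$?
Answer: $0$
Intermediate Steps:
$P{\left(F \right)} = -70 + 7 F$ ($P{\left(F \right)} = 7 \left(-10 + F\right) = -70 + 7 F$)
$E = 4$ ($E = 0 \cdot 4 + 4 = 0 + 4 = 4$)
$a{\left(O,f \right)} = 0$ ($a{\left(O,f \right)} = 0 O = 0$)
$P{\left(10 \right)} a{\left(E,20 - -34 \right)} = \left(-70 + 7 \cdot 10\right) 0 = \left(-70 + 70\right) 0 = 0 \cdot 0 = 0$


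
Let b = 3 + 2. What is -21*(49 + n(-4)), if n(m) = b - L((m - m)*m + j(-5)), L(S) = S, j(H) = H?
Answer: -1239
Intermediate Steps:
b = 5
n(m) = 10 (n(m) = 5 - ((m - m)*m - 5) = 5 - (0*m - 5) = 5 - (0 - 5) = 5 - 1*(-5) = 5 + 5 = 10)
-21*(49 + n(-4)) = -21*(49 + 10) = -21*59 = -1239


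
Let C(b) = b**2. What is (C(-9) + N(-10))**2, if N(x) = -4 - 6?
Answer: 5041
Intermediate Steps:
N(x) = -10
(C(-9) + N(-10))**2 = ((-9)**2 - 10)**2 = (81 - 10)**2 = 71**2 = 5041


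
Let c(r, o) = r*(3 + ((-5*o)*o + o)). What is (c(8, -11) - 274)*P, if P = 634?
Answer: -3282852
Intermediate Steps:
c(r, o) = r*(3 + o - 5*o²) (c(r, o) = r*(3 + (-5*o² + o)) = r*(3 + (o - 5*o²)) = r*(3 + o - 5*o²))
(c(8, -11) - 274)*P = (8*(3 - 11 - 5*(-11)²) - 274)*634 = (8*(3 - 11 - 5*121) - 274)*634 = (8*(3 - 11 - 605) - 274)*634 = (8*(-613) - 274)*634 = (-4904 - 274)*634 = -5178*634 = -3282852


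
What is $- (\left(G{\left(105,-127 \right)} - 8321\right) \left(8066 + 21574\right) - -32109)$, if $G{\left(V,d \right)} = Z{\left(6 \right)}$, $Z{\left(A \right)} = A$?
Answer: $246424491$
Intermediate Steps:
$G{\left(V,d \right)} = 6$
$- (\left(G{\left(105,-127 \right)} - 8321\right) \left(8066 + 21574\right) - -32109) = - (\left(6 - 8321\right) \left(8066 + 21574\right) - -32109) = - (\left(-8315\right) 29640 + 32109) = - (-246456600 + 32109) = \left(-1\right) \left(-246424491\right) = 246424491$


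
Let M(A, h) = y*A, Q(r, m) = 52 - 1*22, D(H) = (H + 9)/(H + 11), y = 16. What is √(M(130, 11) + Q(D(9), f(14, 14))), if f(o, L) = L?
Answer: √2110 ≈ 45.935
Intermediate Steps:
D(H) = (9 + H)/(11 + H)
Q(r, m) = 30 (Q(r, m) = 52 - 22 = 30)
M(A, h) = 16*A
√(M(130, 11) + Q(D(9), f(14, 14))) = √(16*130 + 30) = √(2080 + 30) = √2110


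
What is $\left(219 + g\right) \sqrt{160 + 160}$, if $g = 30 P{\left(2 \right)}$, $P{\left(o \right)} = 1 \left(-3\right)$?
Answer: $1032 \sqrt{5} \approx 2307.6$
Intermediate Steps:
$P{\left(o \right)} = -3$
$g = -90$ ($g = 30 \left(-3\right) = -90$)
$\left(219 + g\right) \sqrt{160 + 160} = \left(219 - 90\right) \sqrt{160 + 160} = 129 \sqrt{320} = 129 \cdot 8 \sqrt{5} = 1032 \sqrt{5}$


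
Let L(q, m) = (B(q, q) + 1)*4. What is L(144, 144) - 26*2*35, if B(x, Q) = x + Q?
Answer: -664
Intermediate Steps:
B(x, Q) = Q + x
L(q, m) = 4 + 8*q (L(q, m) = ((q + q) + 1)*4 = (2*q + 1)*4 = (1 + 2*q)*4 = 4 + 8*q)
L(144, 144) - 26*2*35 = (4 + 8*144) - 26*2*35 = (4 + 1152) - 52*35 = 1156 - 1*1820 = 1156 - 1820 = -664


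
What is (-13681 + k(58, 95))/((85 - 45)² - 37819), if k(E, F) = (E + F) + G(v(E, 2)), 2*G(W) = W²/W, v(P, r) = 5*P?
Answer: 4461/12073 ≈ 0.36950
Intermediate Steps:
G(W) = W/2 (G(W) = (W²/W)/2 = W/2)
k(E, F) = F + 7*E/2 (k(E, F) = (E + F) + (5*E)/2 = (E + F) + 5*E/2 = F + 7*E/2)
(-13681 + k(58, 95))/((85 - 45)² - 37819) = (-13681 + (95 + (7/2)*58))/((85 - 45)² - 37819) = (-13681 + (95 + 203))/(40² - 37819) = (-13681 + 298)/(1600 - 37819) = -13383/(-36219) = -13383*(-1/36219) = 4461/12073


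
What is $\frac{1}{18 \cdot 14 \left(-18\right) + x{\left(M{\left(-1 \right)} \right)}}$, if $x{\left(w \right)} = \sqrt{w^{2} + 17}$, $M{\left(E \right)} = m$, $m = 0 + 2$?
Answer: $- \frac{216}{979775} - \frac{\sqrt{21}}{20575275} \approx -0.00022068$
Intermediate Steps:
$m = 2$
$M{\left(E \right)} = 2$
$x{\left(w \right)} = \sqrt{17 + w^{2}}$
$\frac{1}{18 \cdot 14 \left(-18\right) + x{\left(M{\left(-1 \right)} \right)}} = \frac{1}{18 \cdot 14 \left(-18\right) + \sqrt{17 + 2^{2}}} = \frac{1}{252 \left(-18\right) + \sqrt{17 + 4}} = \frac{1}{-4536 + \sqrt{21}}$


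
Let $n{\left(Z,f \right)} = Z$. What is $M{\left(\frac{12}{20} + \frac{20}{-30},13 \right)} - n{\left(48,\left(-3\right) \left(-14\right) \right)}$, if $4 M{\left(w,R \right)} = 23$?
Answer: $- \frac{169}{4} \approx -42.25$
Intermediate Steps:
$M{\left(w,R \right)} = \frac{23}{4}$ ($M{\left(w,R \right)} = \frac{1}{4} \cdot 23 = \frac{23}{4}$)
$M{\left(\frac{12}{20} + \frac{20}{-30},13 \right)} - n{\left(48,\left(-3\right) \left(-14\right) \right)} = \frac{23}{4} - 48 = - \frac{169}{4}$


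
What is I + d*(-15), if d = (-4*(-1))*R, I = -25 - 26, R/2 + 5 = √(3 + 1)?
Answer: 309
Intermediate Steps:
R = -6 (R = -10 + 2*√(3 + 1) = -10 + 2*√4 = -10 + 2*2 = -10 + 4 = -6)
I = -51
d = -24 (d = -4*(-1)*(-6) = 4*(-6) = -24)
I + d*(-15) = -51 - 24*(-15) = -51 + 360 = 309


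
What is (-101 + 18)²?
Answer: 6889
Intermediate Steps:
(-101 + 18)² = (-83)² = 6889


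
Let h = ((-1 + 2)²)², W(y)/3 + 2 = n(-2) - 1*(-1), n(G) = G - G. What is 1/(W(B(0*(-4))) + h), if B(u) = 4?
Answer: -½ ≈ -0.50000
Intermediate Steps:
n(G) = 0
W(y) = -3 (W(y) = -6 + 3*(0 - 1*(-1)) = -6 + 3*(0 + 1) = -6 + 3*1 = -6 + 3 = -3)
h = 1 (h = (1²)² = 1² = 1)
1/(W(B(0*(-4))) + h) = 1/(-3 + 1) = 1/(-2) = -½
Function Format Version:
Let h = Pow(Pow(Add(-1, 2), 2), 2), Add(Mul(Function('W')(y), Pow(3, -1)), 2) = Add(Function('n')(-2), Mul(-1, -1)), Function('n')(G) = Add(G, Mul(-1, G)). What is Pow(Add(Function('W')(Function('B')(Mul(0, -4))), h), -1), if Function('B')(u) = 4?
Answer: Rational(-1, 2) ≈ -0.50000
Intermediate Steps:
Function('n')(G) = 0
Function('W')(y) = -3 (Function('W')(y) = Add(-6, Mul(3, Add(0, Mul(-1, -1)))) = Add(-6, Mul(3, Add(0, 1))) = Add(-6, Mul(3, 1)) = Add(-6, 3) = -3)
h = 1 (h = Pow(Pow(1, 2), 2) = Pow(1, 2) = 1)
Pow(Add(Function('W')(Function('B')(Mul(0, -4))), h), -1) = Pow(Add(-3, 1), -1) = Pow(-2, -1) = Rational(-1, 2)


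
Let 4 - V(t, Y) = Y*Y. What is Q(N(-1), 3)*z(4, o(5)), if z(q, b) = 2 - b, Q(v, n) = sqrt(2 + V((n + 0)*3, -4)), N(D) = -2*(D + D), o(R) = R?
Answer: -3*I*sqrt(10) ≈ -9.4868*I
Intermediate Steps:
N(D) = -4*D
V(t, Y) = 4 - Y**2 (V(t, Y) = 4 - Y*Y = 4 - Y**2)
Q(v, n) = I*sqrt(10) (Q(v, n) = sqrt(2 + (4 - 1*(-4)**2)) = sqrt(2 + (4 - 1*16)) = sqrt(2 + (4 - 16)) = sqrt(2 - 12) = sqrt(-10) = I*sqrt(10))
Q(N(-1), 3)*z(4, o(5)) = (I*sqrt(10))*(2 - 1*5) = (I*sqrt(10))*(2 - 5) = (I*sqrt(10))*(-3) = -3*I*sqrt(10)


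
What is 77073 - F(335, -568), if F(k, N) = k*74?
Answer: 52283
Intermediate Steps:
F(k, N) = 74*k
77073 - F(335, -568) = 77073 - 74*335 = 77073 - 1*24790 = 77073 - 24790 = 52283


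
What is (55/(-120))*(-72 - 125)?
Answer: 2167/24 ≈ 90.292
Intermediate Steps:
(55/(-120))*(-72 - 125) = (55*(-1/120))*(-197) = -11/24*(-197) = 2167/24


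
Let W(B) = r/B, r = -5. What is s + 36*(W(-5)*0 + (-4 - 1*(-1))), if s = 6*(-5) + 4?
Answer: -134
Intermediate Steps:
s = -26 (s = -30 + 4 = -26)
W(B) = -5/B
s + 36*(W(-5)*0 + (-4 - 1*(-1))) = -26 + 36*(-5/(-5)*0 + (-4 - 1*(-1))) = -26 + 36*(-5*(-⅕)*0 + (-4 + 1)) = -26 + 36*(1*0 - 3) = -26 + 36*(0 - 3) = -26 + 36*(-3) = -26 - 108 = -134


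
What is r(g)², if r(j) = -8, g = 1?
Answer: 64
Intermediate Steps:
r(g)² = (-8)² = 64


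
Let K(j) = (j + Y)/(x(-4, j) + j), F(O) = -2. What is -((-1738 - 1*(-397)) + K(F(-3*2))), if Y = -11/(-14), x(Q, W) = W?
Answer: 75079/56 ≈ 1340.7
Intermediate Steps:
Y = 11/14 (Y = -11*(-1/14) = 11/14 ≈ 0.78571)
K(j) = (11/14 + j)/(2*j) (K(j) = (j + 11/14)/(j + j) = (11/14 + j)/((2*j)) = (11/14 + j)*(1/(2*j)) = (11/14 + j)/(2*j))
-((-1738 - 1*(-397)) + K(F(-3*2))) = -((-1738 - 1*(-397)) + (1/28)*(11 + 14*(-2))/(-2)) = -((-1738 + 397) + (1/28)*(-1/2)*(11 - 28)) = -(-1341 + (1/28)*(-1/2)*(-17)) = -(-1341 + 17/56) = -1*(-75079/56) = 75079/56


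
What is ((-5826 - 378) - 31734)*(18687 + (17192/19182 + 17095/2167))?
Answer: -4913825003551336/6927899 ≈ -7.0928e+8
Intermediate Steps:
((-5826 - 378) - 31734)*(18687 + (17192/19182 + 17095/2167)) = (-6204 - 31734)*(18687 + (17192*(1/19182) + 17095*(1/2167))) = -37938*(18687 + (8596/9591 + 17095/2167)) = -37938*(18687 + 182585677/20783697) = -37938*388567531516/20783697 = -4913825003551336/6927899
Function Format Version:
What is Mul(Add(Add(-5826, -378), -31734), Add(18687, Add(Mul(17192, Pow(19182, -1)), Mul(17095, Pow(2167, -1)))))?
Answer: Rational(-4913825003551336, 6927899) ≈ -7.0928e+8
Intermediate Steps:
Mul(Add(Add(-5826, -378), -31734), Add(18687, Add(Mul(17192, Pow(19182, -1)), Mul(17095, Pow(2167, -1))))) = Mul(Add(-6204, -31734), Add(18687, Add(Mul(17192, Rational(1, 19182)), Mul(17095, Rational(1, 2167))))) = Mul(-37938, Add(18687, Add(Rational(8596, 9591), Rational(17095, 2167)))) = Mul(-37938, Add(18687, Rational(182585677, 20783697))) = Mul(-37938, Rational(388567531516, 20783697)) = Rational(-4913825003551336, 6927899)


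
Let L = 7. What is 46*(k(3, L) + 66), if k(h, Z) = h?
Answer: 3174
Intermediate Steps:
46*(k(3, L) + 66) = 46*(3 + 66) = 46*69 = 3174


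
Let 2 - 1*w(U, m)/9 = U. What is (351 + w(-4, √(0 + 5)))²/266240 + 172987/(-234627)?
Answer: -1514273041/12493418496 ≈ -0.12121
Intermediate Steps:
w(U, m) = 18 - 9*U
(351 + w(-4, √(0 + 5)))²/266240 + 172987/(-234627) = (351 + (18 - 9*(-4)))²/266240 + 172987/(-234627) = (351 + (18 + 36))²*(1/266240) + 172987*(-1/234627) = (351 + 54)²*(1/266240) - 172987/234627 = 405²*(1/266240) - 172987/234627 = 164025*(1/266240) - 172987/234627 = 32805/53248 - 172987/234627 = -1514273041/12493418496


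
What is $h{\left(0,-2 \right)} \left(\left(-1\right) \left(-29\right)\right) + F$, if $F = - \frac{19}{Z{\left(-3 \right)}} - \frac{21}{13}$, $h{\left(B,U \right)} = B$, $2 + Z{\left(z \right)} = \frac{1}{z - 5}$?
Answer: $\frac{1619}{221} \approx 7.3258$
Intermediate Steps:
$Z{\left(z \right)} = -2 + \frac{1}{-5 + z}$ ($Z{\left(z \right)} = -2 + \frac{1}{z - 5} = -2 + \frac{1}{-5 + z}$)
$F = \frac{1619}{221}$ ($F = - \frac{19}{\frac{1}{-5 - 3} \left(11 - -6\right)} - \frac{21}{13} = - \frac{19}{\frac{1}{-8} \left(11 + 6\right)} - \frac{21}{13} = - \frac{19}{\left(- \frac{1}{8}\right) 17} - \frac{21}{13} = - \frac{19}{- \frac{17}{8}} - \frac{21}{13} = \left(-19\right) \left(- \frac{8}{17}\right) - \frac{21}{13} = \frac{152}{17} - \frac{21}{13} = \frac{1619}{221} \approx 7.3258$)
$h{\left(0,-2 \right)} \left(\left(-1\right) \left(-29\right)\right) + F = 0 \left(\left(-1\right) \left(-29\right)\right) + \frac{1619}{221} = 0 \cdot 29 + \frac{1619}{221} = 0 + \frac{1619}{221} = \frac{1619}{221}$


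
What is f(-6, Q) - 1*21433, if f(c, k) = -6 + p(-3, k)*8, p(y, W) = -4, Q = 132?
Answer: -21471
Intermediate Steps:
f(c, k) = -38 (f(c, k) = -6 - 4*8 = -6 - 32 = -38)
f(-6, Q) - 1*21433 = -38 - 1*21433 = -38 - 21433 = -21471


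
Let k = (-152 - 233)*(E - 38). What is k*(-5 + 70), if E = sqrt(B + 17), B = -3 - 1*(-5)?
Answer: 950950 - 25025*sqrt(19) ≈ 8.4187e+5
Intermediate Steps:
B = 2 (B = -3 + 5 = 2)
E = sqrt(19) (E = sqrt(2 + 17) = sqrt(19) ≈ 4.3589)
k = 14630 - 385*sqrt(19) (k = (-152 - 233)*(sqrt(19) - 38) = -385*(-38 + sqrt(19)) = 14630 - 385*sqrt(19) ≈ 12952.)
k*(-5 + 70) = (14630 - 385*sqrt(19))*(-5 + 70) = (14630 - 385*sqrt(19))*65 = 950950 - 25025*sqrt(19)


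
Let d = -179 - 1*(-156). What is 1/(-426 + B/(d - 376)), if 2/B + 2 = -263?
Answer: -105735/45043108 ≈ -0.0023474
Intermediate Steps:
d = -23 (d = -179 + 156 = -23)
B = -2/265 (B = 2/(-2 - 263) = 2/(-265) = 2*(-1/265) = -2/265 ≈ -0.0075472)
1/(-426 + B/(d - 376)) = 1/(-426 - 2/(265*(-23 - 376))) = 1/(-426 - 2/265/(-399)) = 1/(-426 - 2/265*(-1/399)) = 1/(-426 + 2/105735) = 1/(-45043108/105735) = -105735/45043108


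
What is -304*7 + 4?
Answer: -2124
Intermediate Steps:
-304*7 + 4 = -152*14 + 4 = -2128 + 4 = -2124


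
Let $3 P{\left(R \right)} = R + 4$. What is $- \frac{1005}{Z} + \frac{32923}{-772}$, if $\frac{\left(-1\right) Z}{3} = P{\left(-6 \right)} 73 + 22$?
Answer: $- \frac{170485}{3088} \approx -55.209$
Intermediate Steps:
$P{\left(R \right)} = \frac{4}{3} + \frac{R}{3}$ ($P{\left(R \right)} = \frac{R + 4}{3} = \frac{4 + R}{3} = \frac{4}{3} + \frac{R}{3}$)
$Z = 80$ ($Z = - 3 \left(\left(\frac{4}{3} + \frac{1}{3} \left(-6\right)\right) 73 + 22\right) = - 3 \left(\left(\frac{4}{3} - 2\right) 73 + 22\right) = - 3 \left(\left(- \frac{2}{3}\right) 73 + 22\right) = - 3 \left(- \frac{146}{3} + 22\right) = \left(-3\right) \left(- \frac{80}{3}\right) = 80$)
$- \frac{1005}{Z} + \frac{32923}{-772} = - \frac{1005}{80} + \frac{32923}{-772} = \left(-1005\right) \frac{1}{80} + 32923 \left(- \frac{1}{772}\right) = - \frac{201}{16} - \frac{32923}{772} = - \frac{170485}{3088}$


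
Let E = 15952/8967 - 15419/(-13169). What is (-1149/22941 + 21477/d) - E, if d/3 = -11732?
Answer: -1821232519513891/504479841772452 ≈ -3.6101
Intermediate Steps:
d = -35196 (d = 3*(-11732) = -35196)
E = 348334061/118086423 (E = 15952*(1/8967) - 15419*(-1/13169) = 15952/8967 + 15419/13169 = 348334061/118086423 ≈ 2.9498)
(-1149/22941 + 21477/d) - E = (-1149/22941 + 21477/(-35196)) - 1*348334061/118086423 = (-1149*1/22941 + 21477*(-1/35196)) - 348334061/118086423 = (-383/7647 - 7159/11732) - 348334061/118086423 = -59238229/89714604 - 348334061/118086423 = -1821232519513891/504479841772452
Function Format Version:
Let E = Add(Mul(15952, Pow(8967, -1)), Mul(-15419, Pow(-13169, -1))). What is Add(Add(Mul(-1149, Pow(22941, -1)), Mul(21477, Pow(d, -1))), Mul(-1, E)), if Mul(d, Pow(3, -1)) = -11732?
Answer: Rational(-1821232519513891, 504479841772452) ≈ -3.6101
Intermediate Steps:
d = -35196 (d = Mul(3, -11732) = -35196)
E = Rational(348334061, 118086423) (E = Add(Mul(15952, Rational(1, 8967)), Mul(-15419, Rational(-1, 13169))) = Add(Rational(15952, 8967), Rational(15419, 13169)) = Rational(348334061, 118086423) ≈ 2.9498)
Add(Add(Mul(-1149, Pow(22941, -1)), Mul(21477, Pow(d, -1))), Mul(-1, E)) = Add(Add(Mul(-1149, Pow(22941, -1)), Mul(21477, Pow(-35196, -1))), Mul(-1, Rational(348334061, 118086423))) = Add(Add(Mul(-1149, Rational(1, 22941)), Mul(21477, Rational(-1, 35196))), Rational(-348334061, 118086423)) = Add(Add(Rational(-383, 7647), Rational(-7159, 11732)), Rational(-348334061, 118086423)) = Add(Rational(-59238229, 89714604), Rational(-348334061, 118086423)) = Rational(-1821232519513891, 504479841772452)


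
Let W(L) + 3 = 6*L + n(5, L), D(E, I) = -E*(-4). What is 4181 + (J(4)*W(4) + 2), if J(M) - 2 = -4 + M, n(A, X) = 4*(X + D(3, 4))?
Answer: 4353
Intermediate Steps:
D(E, I) = 4*E
n(A, X) = 48 + 4*X (n(A, X) = 4*(X + 4*3) = 4*(X + 12) = 4*(12 + X) = 48 + 4*X)
J(M) = -2 + M (J(M) = 2 + (-4 + M) = -2 + M)
W(L) = 45 + 10*L (W(L) = -3 + (6*L + (48 + 4*L)) = -3 + (48 + 10*L) = 45 + 10*L)
4181 + (J(4)*W(4) + 2) = 4181 + ((-2 + 4)*(45 + 10*4) + 2) = 4181 + (2*(45 + 40) + 2) = 4181 + (2*85 + 2) = 4181 + (170 + 2) = 4181 + 172 = 4353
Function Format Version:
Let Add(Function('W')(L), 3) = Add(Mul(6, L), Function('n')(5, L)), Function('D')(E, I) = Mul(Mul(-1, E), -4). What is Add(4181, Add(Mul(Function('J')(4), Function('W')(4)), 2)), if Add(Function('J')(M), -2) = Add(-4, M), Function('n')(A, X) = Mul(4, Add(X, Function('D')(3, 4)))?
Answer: 4353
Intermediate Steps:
Function('D')(E, I) = Mul(4, E)
Function('n')(A, X) = Add(48, Mul(4, X)) (Function('n')(A, X) = Mul(4, Add(X, Mul(4, 3))) = Mul(4, Add(X, 12)) = Mul(4, Add(12, X)) = Add(48, Mul(4, X)))
Function('J')(M) = Add(-2, M) (Function('J')(M) = Add(2, Add(-4, M)) = Add(-2, M))
Function('W')(L) = Add(45, Mul(10, L)) (Function('W')(L) = Add(-3, Add(Mul(6, L), Add(48, Mul(4, L)))) = Add(-3, Add(48, Mul(10, L))) = Add(45, Mul(10, L)))
Add(4181, Add(Mul(Function('J')(4), Function('W')(4)), 2)) = Add(4181, Add(Mul(Add(-2, 4), Add(45, Mul(10, 4))), 2)) = Add(4181, Add(Mul(2, Add(45, 40)), 2)) = Add(4181, Add(Mul(2, 85), 2)) = Add(4181, Add(170, 2)) = Add(4181, 172) = 4353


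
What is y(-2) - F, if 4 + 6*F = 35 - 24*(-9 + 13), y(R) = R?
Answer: 53/6 ≈ 8.8333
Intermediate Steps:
F = -65/6 (F = -2/3 + (35 - 24*(-9 + 13))/6 = -2/3 + (35 - 24*4)/6 = -2/3 + (35 - 96)/6 = -2/3 + (1/6)*(-61) = -2/3 - 61/6 = -65/6 ≈ -10.833)
y(-2) - F = -2 - 1*(-65/6) = -2 + 65/6 = 53/6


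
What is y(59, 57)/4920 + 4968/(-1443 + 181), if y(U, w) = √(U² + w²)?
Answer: -2484/631 + √6730/4920 ≈ -3.9199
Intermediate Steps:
y(59, 57)/4920 + 4968/(-1443 + 181) = √(59² + 57²)/4920 + 4968/(-1443 + 181) = √(3481 + 3249)*(1/4920) + 4968/(-1262) = √6730*(1/4920) + 4968*(-1/1262) = √6730/4920 - 2484/631 = -2484/631 + √6730/4920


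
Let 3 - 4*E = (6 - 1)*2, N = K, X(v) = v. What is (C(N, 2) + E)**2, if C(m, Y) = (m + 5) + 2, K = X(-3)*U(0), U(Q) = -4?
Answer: 4761/16 ≈ 297.56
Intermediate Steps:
K = 12 (K = -3*(-4) = 12)
N = 12
C(m, Y) = 7 + m (C(m, Y) = (5 + m) + 2 = 7 + m)
E = -7/4 (E = 3/4 - (6 - 1)*2/4 = 3/4 - 5*2/4 = 3/4 - 1/4*10 = 3/4 - 5/2 = -7/4 ≈ -1.7500)
(C(N, 2) + E)**2 = ((7 + 12) - 7/4)**2 = (19 - 7/4)**2 = (69/4)**2 = 4761/16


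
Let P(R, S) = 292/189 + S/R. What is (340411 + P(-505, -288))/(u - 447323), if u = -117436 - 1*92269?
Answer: -32490729787/62710037460 ≈ -0.51811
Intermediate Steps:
P(R, S) = 292/189 + S/R (P(R, S) = 292*(1/189) + S/R = 292/189 + S/R)
u = -209705 (u = -117436 - 92269 = -209705)
(340411 + P(-505, -288))/(u - 447323) = (340411 + (292/189 - 288/(-505)))/(-209705 - 447323) = (340411 + (292/189 - 288*(-1/505)))/(-657028) = (340411 + (292/189 + 288/505))*(-1/657028) = (340411 + 201892/95445)*(-1/657028) = (32490729787/95445)*(-1/657028) = -32490729787/62710037460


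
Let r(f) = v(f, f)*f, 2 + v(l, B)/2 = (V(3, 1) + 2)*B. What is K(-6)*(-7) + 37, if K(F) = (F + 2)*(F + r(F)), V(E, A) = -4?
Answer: -3491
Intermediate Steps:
v(l, B) = -4 - 4*B (v(l, B) = -4 + 2*((-4 + 2)*B) = -4 + 2*(-2*B) = -4 - 4*B)
r(f) = f*(-4 - 4*f) (r(f) = (-4 - 4*f)*f = f*(-4 - 4*f))
K(F) = (2 + F)*(F + 4*F*(-1 - F)) (K(F) = (F + 2)*(F + 4*F*(-1 - F)) = (2 + F)*(F + 4*F*(-1 - F)))
K(-6)*(-7) + 37 = -6*(-6 - 11*(-6) - 4*(-6)**2)*(-7) + 37 = -6*(-6 + 66 - 4*36)*(-7) + 37 = -6*(-6 + 66 - 144)*(-7) + 37 = -6*(-84)*(-7) + 37 = 504*(-7) + 37 = -3528 + 37 = -3491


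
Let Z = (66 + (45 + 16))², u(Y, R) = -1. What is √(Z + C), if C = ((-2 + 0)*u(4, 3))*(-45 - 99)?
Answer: √15841 ≈ 125.86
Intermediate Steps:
C = -288 (C = ((-2 + 0)*(-1))*(-45 - 99) = -2*(-1)*(-144) = 2*(-144) = -288)
Z = 16129 (Z = (66 + 61)² = 127² = 16129)
√(Z + C) = √(16129 - 288) = √15841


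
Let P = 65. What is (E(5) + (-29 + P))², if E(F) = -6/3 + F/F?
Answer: 1225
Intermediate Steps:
E(F) = -1 (E(F) = -6*⅓ + 1 = -2 + 1 = -1)
(E(5) + (-29 + P))² = (-1 + (-29 + 65))² = (-1 + 36)² = 35² = 1225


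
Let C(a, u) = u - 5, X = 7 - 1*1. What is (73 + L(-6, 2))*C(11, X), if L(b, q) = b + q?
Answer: 69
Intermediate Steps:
X = 6 (X = 7 - 1 = 6)
C(a, u) = -5 + u
(73 + L(-6, 2))*C(11, X) = (73 + (-6 + 2))*(-5 + 6) = (73 - 4)*1 = 69*1 = 69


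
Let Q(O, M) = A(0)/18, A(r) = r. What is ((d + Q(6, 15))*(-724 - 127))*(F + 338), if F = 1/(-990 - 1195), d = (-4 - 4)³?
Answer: 13990693376/95 ≈ 1.4727e+8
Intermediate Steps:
Q(O, M) = 0 (Q(O, M) = 0/18 = 0*(1/18) = 0)
d = -512 (d = (-8)³ = -512)
F = -1/2185 (F = 1/(-2185) = -1/2185 ≈ -0.00045767)
((d + Q(6, 15))*(-724 - 127))*(F + 338) = ((-512 + 0)*(-724 - 127))*(-1/2185 + 338) = -512*(-851)*(738529/2185) = 435712*(738529/2185) = 13990693376/95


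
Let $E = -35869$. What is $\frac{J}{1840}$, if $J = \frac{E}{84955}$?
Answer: $- \frac{35869}{156317200} \approx -0.00022946$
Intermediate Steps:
$J = - \frac{35869}{84955} \approx -0.42221$
$\frac{J}{1840} = - \frac{35869}{84955 \cdot 1840} = \left(- \frac{35869}{84955}\right) \frac{1}{1840} = - \frac{35869}{156317200}$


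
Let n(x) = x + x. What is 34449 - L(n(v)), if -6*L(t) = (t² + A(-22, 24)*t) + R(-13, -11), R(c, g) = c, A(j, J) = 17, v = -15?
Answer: 207071/6 ≈ 34512.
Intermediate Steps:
n(x) = 2*x
L(t) = 13/6 - 17*t/6 - t²/6 (L(t) = -((t² + 17*t) - 13)/6 = -(-13 + t² + 17*t)/6 = 13/6 - 17*t/6 - t²/6)
34449 - L(n(v)) = 34449 - (13/6 - 17*(-15)/3 - (2*(-15))²/6) = 34449 - (13/6 - 17/6*(-30) - ⅙*(-30)²) = 34449 - (13/6 + 85 - ⅙*900) = 34449 - (13/6 + 85 - 150) = 34449 - 1*(-377/6) = 34449 + 377/6 = 207071/6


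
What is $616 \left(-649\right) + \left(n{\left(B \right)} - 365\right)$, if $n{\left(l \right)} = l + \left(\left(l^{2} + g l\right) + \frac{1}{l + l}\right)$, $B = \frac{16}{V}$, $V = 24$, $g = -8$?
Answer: $- \frac{14405489}{36} \approx -4.0015 \cdot 10^{5}$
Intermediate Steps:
$B = \frac{2}{3}$ ($B = \frac{16}{24} = 16 \cdot \frac{1}{24} = \frac{2}{3} \approx 0.66667$)
$n{\left(l \right)} = l^{2} + \frac{1}{2 l} - 7 l$ ($n{\left(l \right)} = l + \left(\left(l^{2} - 8 l\right) + \frac{1}{l + l}\right) = l + \left(\left(l^{2} - 8 l\right) + \frac{1}{2 l}\right) = l + \left(l^{2} + \frac{1}{2 l} - 8 l\right) = l^{2} + \frac{1}{2 l} - 7 l$)
$616 \left(-649\right) + \left(n{\left(B \right)} - 365\right) = 616 \left(-649\right) + \left(\left(\left(\frac{2}{3}\right)^{2} + \frac{1}{2 \cdot \frac{2}{3}} - \frac{14}{3}\right) - 365\right) = -399784 + \left(\left(\frac{4}{9} + \frac{1}{2} \cdot \frac{3}{2} - \frac{14}{3}\right) - 365\right) = -399784 + \left(\left(\frac{4}{9} + \frac{3}{4} - \frac{14}{3}\right) - 365\right) = -399784 - \frac{13265}{36} = - \frac{14405489}{36}$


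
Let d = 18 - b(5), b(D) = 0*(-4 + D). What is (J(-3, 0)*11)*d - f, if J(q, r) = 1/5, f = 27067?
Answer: -135137/5 ≈ -27027.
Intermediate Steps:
J(q, r) = ⅕
b(D) = 0
d = 18 (d = 18 - 1*0 = 18 + 0 = 18)
(J(-3, 0)*11)*d - f = ((⅕)*11)*18 - 1*27067 = (11/5)*18 - 27067 = 198/5 - 27067 = -135137/5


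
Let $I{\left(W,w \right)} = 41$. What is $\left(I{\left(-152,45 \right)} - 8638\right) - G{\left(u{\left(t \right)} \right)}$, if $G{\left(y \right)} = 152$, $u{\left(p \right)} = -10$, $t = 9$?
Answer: $-8749$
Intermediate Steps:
$\left(I{\left(-152,45 \right)} - 8638\right) - G{\left(u{\left(t \right)} \right)} = \left(41 - 8638\right) - 152 = -8597 - 152 = -8749$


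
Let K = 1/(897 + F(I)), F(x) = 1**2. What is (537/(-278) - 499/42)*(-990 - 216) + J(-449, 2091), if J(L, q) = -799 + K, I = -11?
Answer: 13856869251/873754 ≈ 15859.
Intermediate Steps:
F(x) = 1
K = 1/898 (K = 1/(897 + 1) = 1/898 ≈ 0.0011136)
J(L, q) = -717501/898 (J(L, q) = -799 + 1/898 = -717501/898)
(537/(-278) - 499/42)*(-990 - 216) + J(-449, 2091) = (537/(-278) - 499/42)*(-990 - 216) - 717501/898 = (537*(-1/278) - 499*1/42)*(-1206) - 717501/898 = (-537/278 - 499/42)*(-1206) - 717501/898 = -40319/2919*(-1206) - 717501/898 = 16208238/973 - 717501/898 = 13856869251/873754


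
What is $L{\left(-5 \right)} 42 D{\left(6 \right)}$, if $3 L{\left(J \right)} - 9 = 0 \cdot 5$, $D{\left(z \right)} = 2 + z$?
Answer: $1008$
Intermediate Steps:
$L{\left(J \right)} = 3$ ($L{\left(J \right)} = 3 + \frac{0 \cdot 5}{3} = 3 + \frac{1}{3} \cdot 0 = 3 + 0 = 3$)
$L{\left(-5 \right)} 42 D{\left(6 \right)} = 3 \cdot 42 \left(2 + 6\right) = 126 \cdot 8 = 1008$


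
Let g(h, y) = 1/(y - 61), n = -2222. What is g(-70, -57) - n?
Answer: 262195/118 ≈ 2222.0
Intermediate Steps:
g(h, y) = 1/(-61 + y)
g(-70, -57) - n = 1/(-61 - 57) - 1*(-2222) = 1/(-118) + 2222 = -1/118 + 2222 = 262195/118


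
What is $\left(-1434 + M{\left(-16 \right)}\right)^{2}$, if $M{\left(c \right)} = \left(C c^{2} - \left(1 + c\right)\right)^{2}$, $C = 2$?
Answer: $76338927025$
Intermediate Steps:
$M{\left(c \right)} = \left(-1 - c + 2 c^{2}\right)^{2}$ ($M{\left(c \right)} = \left(2 c^{2} - \left(1 + c\right)\right)^{2} = \left(-1 - c + 2 c^{2}\right)^{2}$)
$\left(-1434 + M{\left(-16 \right)}\right)^{2} = \left(-1434 + \left(1 - 16 - 2 \left(-16\right)^{2}\right)^{2}\right)^{2} = \left(-1434 + \left(1 - 16 - 512\right)^{2}\right)^{2} = \left(-1434 + \left(-527\right)^{2}\right)^{2} = \left(-1434 + 277729\right)^{2} = 276295^{2} = 76338927025$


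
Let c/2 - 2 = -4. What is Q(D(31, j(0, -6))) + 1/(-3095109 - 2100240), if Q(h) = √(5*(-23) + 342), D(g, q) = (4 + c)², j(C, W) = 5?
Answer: -1/5195349 + √227 ≈ 15.067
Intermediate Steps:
c = -4 (c = 4 + 2*(-4) = 4 - 8 = -4)
D(g, q) = 0 (D(g, q) = (4 - 4)² = 0² = 0)
Q(h) = √227 (Q(h) = √(-115 + 342) = √227)
Q(D(31, j(0, -6))) + 1/(-3095109 - 2100240) = √227 + 1/(-3095109 - 2100240) = √227 + 1/(-5195349) = √227 - 1/5195349 = -1/5195349 + √227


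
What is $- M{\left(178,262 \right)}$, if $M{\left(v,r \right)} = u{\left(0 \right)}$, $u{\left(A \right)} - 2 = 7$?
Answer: $-9$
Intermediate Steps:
$u{\left(A \right)} = 9$ ($u{\left(A \right)} = 2 + 7 = 9$)
$M{\left(v,r \right)} = 9$
$- M{\left(178,262 \right)} = \left(-1\right) 9 = -9$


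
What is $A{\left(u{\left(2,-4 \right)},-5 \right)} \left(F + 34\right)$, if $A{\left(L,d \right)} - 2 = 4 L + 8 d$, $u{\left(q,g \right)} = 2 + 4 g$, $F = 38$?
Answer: $-6768$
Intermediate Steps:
$A{\left(L,d \right)} = 2 + 4 L + 8 d$ ($A{\left(L,d \right)} = 2 + \left(4 L + 8 d\right) = 2 + 4 L + 8 d$)
$A{\left(u{\left(2,-4 \right)},-5 \right)} \left(F + 34\right) = \left(2 + 4 \left(2 + 4 \left(-4\right)\right) + 8 \left(-5\right)\right) \left(38 + 34\right) = \left(2 + 4 \left(2 - 16\right) - 40\right) 72 = \left(2 + 4 \left(-14\right) - 40\right) 72 = \left(2 - 56 - 40\right) 72 = \left(-94\right) 72 = -6768$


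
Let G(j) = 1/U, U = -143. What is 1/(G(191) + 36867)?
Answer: 143/5271980 ≈ 2.7125e-5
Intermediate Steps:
G(j) = -1/143 (G(j) = 1/(-143) = -1/143)
1/(G(191) + 36867) = 1/(-1/143 + 36867) = 1/(5271980/143) = 143/5271980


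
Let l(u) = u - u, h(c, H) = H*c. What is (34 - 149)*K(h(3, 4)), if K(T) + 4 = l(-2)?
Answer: 460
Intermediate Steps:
l(u) = 0
K(T) = -4 (K(T) = -4 + 0 = -4)
(34 - 149)*K(h(3, 4)) = (34 - 149)*(-4) = -115*(-4) = 460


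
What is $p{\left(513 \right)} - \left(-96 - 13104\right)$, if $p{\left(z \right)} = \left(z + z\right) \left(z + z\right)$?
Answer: $1065876$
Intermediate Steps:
$p{\left(z \right)} = 4 z^{2}$ ($p{\left(z \right)} = 2 z 2 z = 4 z^{2}$)
$p{\left(513 \right)} - \left(-96 - 13104\right) = 4 \cdot 513^{2} - \left(-96 - 13104\right) = 4 \cdot 263169 - \left(-96 - 13104\right) = 1052676 - -13200 = 1052676 + 13200 = 1065876$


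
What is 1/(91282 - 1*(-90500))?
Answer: 1/181782 ≈ 5.5011e-6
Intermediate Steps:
1/(91282 - 1*(-90500)) = 1/(91282 + 90500) = 1/181782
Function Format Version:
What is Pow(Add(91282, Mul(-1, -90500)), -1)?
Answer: Rational(1, 181782) ≈ 5.5011e-6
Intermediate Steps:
Pow(Add(91282, Mul(-1, -90500)), -1) = Pow(Add(91282, 90500), -1) = Pow(181782, -1) = Rational(1, 181782)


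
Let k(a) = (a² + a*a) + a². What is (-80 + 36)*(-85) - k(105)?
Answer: -29335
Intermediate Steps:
k(a) = 3*a² (k(a) = (a² + a²) + a² = 2*a² + a² = 3*a²)
(-80 + 36)*(-85) - k(105) = (-80 + 36)*(-85) - 3*105² = -44*(-85) - 3*11025 = 3740 - 1*33075 = 3740 - 33075 = -29335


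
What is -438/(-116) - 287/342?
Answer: 14563/4959 ≈ 2.9367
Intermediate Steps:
-438/(-116) - 287/342 = -438*(-1/116) - 287*1/342 = 219/58 - 287/342 = 14563/4959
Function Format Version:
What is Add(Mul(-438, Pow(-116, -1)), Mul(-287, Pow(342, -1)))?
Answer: Rational(14563, 4959) ≈ 2.9367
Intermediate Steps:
Add(Mul(-438, Pow(-116, -1)), Mul(-287, Pow(342, -1))) = Add(Mul(-438, Rational(-1, 116)), Mul(-287, Rational(1, 342))) = Add(Rational(219, 58), Rational(-287, 342)) = Rational(14563, 4959)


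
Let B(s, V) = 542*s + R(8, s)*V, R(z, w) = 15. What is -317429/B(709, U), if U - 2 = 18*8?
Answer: -317429/386468 ≈ -0.82136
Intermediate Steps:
U = 146 (U = 2 + 18*8 = 2 + 144 = 146)
B(s, V) = 15*V + 542*s (B(s, V) = 542*s + 15*V = 15*V + 542*s)
-317429/B(709, U) = -317429/(15*146 + 542*709) = -317429/(2190 + 384278) = -317429/386468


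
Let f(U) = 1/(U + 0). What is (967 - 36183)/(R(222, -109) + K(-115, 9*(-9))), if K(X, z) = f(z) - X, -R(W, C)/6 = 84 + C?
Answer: -356562/2683 ≈ -132.90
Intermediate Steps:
R(W, C) = -504 - 6*C (R(W, C) = -6*(84 + C) = -504 - 6*C)
f(U) = 1/U
K(X, z) = 1/z - X
(967 - 36183)/(R(222, -109) + K(-115, 9*(-9))) = (967 - 36183)/((-504 - 6*(-109)) + (1/(9*(-9)) - 1*(-115))) = -35216/((-504 + 654) + (1/(-81) + 115)) = -35216/(150 + (-1/81 + 115)) = -35216/(150 + 9314/81) = -35216/21464/81 = -35216*81/21464 = -356562/2683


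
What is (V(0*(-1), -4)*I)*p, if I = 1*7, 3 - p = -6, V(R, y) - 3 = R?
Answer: 189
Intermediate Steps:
V(R, y) = 3 + R
p = 9 (p = 3 - 1*(-6) = 3 + 6 = 9)
I = 7
(V(0*(-1), -4)*I)*p = ((3 + 0*(-1))*7)*9 = ((3 + 0)*7)*9 = (3*7)*9 = 21*9 = 189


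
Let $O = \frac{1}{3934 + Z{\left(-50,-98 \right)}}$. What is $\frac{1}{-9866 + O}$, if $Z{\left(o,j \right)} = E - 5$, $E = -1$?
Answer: $- \frac{3928}{38753647} \approx -0.00010136$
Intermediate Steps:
$Z{\left(o,j \right)} = -6$ ($Z{\left(o,j \right)} = -1 - 5 = -6$)
$O = \frac{1}{3928}$ ($O = \frac{1}{3934 - 6} = \frac{1}{3928} \approx 0.00025458$)
$\frac{1}{-9866 + O} = \frac{1}{-9866 + \frac{1}{3928}} = \frac{1}{- \frac{38753647}{3928}} = - \frac{3928}{38753647}$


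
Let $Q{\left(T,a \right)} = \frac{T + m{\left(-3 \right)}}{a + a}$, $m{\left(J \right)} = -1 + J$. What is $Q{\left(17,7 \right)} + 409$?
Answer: $\frac{5739}{14} \approx 409.93$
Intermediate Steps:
$Q{\left(T,a \right)} = \frac{-4 + T}{2 a}$ ($Q{\left(T,a \right)} = \frac{T - 4}{a + a} = \frac{T - 4}{2 a} = \left(-4 + T\right) \frac{1}{2 a} = \frac{-4 + T}{2 a}$)
$Q{\left(17,7 \right)} + 409 = \frac{-4 + 17}{2 \cdot 7} + 409 = \frac{1}{2} \cdot \frac{1}{7} \cdot 13 + 409 = \frac{13}{14} + 409 = \frac{5739}{14}$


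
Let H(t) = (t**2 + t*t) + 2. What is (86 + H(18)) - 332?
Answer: 404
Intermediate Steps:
H(t) = 2 + 2*t**2 (H(t) = (t**2 + t**2) + 2 = 2*t**2 + 2 = 2 + 2*t**2)
(86 + H(18)) - 332 = (86 + (2 + 2*18**2)) - 332 = (86 + (2 + 2*324)) - 332 = (86 + (2 + 648)) - 332 = (86 + 650) - 332 = 736 - 332 = 404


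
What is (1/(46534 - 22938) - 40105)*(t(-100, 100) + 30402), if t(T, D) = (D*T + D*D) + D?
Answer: -14432289397329/11798 ≈ -1.2233e+9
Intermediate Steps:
t(T, D) = D + D² + D*T (t(T, D) = (D*T + D²) + D = (D² + D*T) + D = D + D² + D*T)
(1/(46534 - 22938) - 40105)*(t(-100, 100) + 30402) = (1/(46534 - 22938) - 40105)*(100*(1 + 100 - 100) + 30402) = (1/23596 - 40105)*(100*1 + 30402) = (1/23596 - 40105)*(100 + 30402) = -946317579/23596*30502 = -14432289397329/11798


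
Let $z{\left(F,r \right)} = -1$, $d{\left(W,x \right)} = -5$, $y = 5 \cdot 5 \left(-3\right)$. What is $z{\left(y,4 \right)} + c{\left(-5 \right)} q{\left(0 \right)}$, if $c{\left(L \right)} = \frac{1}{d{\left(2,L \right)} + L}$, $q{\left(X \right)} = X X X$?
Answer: $-1$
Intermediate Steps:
$y = -75$ ($y = 25 \left(-3\right) = -75$)
$q{\left(X \right)} = X^{3}$ ($q{\left(X \right)} = X^{2} X = X^{3}$)
$c{\left(L \right)} = \frac{1}{-5 + L}$
$z{\left(y,4 \right)} + c{\left(-5 \right)} q{\left(0 \right)} = -1 + \frac{0^{3}}{-5 - 5} = -1 + \frac{1}{-10} \cdot 0 = -1 - 0 = -1 + 0 = -1$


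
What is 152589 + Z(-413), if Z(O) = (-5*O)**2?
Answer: 4416814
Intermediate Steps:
Z(O) = 25*O**2
152589 + Z(-413) = 152589 + 25*(-413)**2 = 152589 + 25*170569 = 152589 + 4264225 = 4416814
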